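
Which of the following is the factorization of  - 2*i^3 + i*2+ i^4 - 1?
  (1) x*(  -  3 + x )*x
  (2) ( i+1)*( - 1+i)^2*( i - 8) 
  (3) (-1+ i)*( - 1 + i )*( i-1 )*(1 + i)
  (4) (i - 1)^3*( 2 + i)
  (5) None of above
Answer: 3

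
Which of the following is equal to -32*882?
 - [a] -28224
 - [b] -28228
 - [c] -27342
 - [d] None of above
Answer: a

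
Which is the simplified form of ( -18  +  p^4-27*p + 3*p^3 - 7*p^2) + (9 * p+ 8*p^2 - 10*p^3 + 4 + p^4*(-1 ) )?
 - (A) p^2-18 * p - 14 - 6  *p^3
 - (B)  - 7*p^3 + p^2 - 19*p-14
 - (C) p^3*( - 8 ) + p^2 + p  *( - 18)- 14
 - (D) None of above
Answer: D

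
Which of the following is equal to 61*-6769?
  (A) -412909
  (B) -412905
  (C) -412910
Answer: A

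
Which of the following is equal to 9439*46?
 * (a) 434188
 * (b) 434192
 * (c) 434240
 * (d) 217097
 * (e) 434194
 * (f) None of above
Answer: e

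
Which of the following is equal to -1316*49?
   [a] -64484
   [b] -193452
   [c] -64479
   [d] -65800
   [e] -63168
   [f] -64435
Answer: a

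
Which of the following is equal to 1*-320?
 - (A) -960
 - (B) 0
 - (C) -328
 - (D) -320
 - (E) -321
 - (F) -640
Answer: D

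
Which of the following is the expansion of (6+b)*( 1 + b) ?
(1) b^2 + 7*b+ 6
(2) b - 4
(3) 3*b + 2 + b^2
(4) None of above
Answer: 1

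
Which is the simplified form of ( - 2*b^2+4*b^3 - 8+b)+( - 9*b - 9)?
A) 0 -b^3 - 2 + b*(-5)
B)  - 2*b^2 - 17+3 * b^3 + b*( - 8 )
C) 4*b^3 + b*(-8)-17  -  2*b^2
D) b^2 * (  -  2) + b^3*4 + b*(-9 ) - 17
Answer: C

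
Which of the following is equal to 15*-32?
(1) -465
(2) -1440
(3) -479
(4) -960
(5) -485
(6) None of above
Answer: 6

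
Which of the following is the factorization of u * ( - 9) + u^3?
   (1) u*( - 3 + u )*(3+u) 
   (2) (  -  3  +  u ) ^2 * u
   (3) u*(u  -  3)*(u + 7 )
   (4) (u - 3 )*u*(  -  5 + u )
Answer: 1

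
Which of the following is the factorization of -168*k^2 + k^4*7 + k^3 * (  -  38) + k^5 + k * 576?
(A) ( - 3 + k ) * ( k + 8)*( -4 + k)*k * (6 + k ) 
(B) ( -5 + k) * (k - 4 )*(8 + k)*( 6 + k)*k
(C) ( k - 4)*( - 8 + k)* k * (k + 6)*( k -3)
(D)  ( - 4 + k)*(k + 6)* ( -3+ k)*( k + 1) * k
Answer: A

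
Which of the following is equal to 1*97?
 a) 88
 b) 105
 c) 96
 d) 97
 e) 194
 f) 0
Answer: d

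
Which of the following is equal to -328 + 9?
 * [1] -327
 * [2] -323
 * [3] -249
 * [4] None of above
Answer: 4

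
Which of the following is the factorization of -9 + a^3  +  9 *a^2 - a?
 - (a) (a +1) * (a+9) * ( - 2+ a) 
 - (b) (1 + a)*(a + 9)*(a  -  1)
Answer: b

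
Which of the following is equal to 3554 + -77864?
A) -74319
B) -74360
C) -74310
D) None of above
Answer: C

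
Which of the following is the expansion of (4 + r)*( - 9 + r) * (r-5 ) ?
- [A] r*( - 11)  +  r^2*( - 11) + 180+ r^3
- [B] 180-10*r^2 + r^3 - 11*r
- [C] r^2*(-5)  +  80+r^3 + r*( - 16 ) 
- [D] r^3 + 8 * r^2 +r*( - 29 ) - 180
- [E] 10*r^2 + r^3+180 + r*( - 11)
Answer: B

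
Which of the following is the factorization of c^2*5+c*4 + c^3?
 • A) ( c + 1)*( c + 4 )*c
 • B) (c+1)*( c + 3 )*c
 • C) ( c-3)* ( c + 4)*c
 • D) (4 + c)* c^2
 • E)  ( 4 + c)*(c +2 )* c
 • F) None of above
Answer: A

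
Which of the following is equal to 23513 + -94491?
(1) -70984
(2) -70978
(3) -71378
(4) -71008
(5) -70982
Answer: 2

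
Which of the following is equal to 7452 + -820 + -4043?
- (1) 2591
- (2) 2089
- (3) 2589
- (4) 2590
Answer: 3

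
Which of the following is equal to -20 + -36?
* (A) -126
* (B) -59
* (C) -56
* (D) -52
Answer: C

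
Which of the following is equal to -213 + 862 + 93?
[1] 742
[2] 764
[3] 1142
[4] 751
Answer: 1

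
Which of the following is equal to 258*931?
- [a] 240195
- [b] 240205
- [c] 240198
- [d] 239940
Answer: c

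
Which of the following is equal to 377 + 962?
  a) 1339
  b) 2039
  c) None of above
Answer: a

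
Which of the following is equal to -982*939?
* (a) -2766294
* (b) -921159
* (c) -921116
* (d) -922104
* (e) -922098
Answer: e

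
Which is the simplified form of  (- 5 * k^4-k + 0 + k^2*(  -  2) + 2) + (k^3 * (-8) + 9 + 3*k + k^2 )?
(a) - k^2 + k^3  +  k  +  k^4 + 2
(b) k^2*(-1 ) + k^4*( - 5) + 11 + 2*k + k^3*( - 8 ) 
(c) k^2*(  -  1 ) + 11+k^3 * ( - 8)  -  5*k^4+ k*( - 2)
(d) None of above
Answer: b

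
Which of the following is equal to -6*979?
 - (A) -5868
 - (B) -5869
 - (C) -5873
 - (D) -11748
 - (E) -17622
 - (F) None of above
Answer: F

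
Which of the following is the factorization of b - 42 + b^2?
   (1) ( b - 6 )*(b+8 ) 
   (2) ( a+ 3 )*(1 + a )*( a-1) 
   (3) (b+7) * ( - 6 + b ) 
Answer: 3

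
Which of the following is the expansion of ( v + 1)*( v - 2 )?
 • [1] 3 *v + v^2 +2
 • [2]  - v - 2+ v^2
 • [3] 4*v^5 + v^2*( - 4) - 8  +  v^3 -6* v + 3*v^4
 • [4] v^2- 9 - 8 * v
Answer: 2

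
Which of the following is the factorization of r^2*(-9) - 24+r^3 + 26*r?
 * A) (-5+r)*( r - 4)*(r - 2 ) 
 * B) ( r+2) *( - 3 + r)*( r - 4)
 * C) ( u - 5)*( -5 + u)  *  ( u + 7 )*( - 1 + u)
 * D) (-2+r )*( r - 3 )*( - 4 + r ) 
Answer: D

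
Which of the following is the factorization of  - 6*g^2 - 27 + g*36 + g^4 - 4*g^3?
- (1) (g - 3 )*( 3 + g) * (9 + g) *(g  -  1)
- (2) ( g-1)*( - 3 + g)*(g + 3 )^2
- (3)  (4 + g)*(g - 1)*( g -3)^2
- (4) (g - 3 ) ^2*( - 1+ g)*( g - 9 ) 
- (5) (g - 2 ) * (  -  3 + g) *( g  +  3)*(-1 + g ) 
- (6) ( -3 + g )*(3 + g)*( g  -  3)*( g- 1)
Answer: 6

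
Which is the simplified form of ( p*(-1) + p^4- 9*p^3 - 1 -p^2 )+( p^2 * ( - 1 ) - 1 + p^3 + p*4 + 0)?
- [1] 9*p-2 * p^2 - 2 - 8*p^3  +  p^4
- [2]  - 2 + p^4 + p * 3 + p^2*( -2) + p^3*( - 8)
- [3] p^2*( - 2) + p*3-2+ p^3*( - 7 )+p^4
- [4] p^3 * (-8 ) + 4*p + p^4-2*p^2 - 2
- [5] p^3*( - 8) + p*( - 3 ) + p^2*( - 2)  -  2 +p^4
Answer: 2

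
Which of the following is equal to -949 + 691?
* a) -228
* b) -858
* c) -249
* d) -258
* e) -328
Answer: d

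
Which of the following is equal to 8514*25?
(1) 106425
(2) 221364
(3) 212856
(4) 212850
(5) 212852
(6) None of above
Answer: 4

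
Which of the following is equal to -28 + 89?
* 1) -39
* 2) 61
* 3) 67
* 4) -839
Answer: 2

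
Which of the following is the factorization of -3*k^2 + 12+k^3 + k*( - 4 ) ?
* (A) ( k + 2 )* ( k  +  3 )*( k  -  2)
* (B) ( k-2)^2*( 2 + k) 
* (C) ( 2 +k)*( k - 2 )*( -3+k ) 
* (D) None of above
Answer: C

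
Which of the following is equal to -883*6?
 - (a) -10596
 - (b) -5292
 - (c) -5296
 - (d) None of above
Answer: d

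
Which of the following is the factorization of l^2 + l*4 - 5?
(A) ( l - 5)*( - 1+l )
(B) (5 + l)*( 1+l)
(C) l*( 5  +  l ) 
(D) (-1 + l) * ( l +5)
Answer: D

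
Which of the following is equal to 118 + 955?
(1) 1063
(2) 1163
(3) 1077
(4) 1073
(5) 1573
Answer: 4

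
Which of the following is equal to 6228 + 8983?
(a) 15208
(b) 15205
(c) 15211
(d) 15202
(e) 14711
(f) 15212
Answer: c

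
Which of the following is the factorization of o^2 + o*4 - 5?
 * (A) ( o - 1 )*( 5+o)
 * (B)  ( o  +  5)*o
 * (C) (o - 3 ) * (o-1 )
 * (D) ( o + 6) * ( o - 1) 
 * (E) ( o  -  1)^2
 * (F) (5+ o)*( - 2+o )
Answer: A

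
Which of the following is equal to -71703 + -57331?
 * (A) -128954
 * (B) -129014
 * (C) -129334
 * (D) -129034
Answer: D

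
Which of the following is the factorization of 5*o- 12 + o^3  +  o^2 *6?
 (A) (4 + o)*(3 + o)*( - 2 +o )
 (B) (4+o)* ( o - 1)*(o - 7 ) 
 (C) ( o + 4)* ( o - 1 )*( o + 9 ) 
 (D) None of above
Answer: D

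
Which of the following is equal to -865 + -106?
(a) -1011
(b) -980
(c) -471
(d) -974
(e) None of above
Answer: e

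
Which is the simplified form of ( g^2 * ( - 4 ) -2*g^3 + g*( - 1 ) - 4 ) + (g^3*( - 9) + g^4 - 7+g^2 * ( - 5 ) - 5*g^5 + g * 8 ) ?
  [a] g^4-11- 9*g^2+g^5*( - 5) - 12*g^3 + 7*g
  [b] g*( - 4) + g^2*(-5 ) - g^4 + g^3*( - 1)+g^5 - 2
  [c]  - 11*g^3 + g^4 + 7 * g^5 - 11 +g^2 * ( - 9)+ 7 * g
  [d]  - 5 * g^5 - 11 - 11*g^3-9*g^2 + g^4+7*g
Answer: d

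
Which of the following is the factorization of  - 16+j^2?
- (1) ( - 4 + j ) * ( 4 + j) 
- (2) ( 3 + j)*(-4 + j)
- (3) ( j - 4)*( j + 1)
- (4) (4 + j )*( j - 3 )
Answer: 1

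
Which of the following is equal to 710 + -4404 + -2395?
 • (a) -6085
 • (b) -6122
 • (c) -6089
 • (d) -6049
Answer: c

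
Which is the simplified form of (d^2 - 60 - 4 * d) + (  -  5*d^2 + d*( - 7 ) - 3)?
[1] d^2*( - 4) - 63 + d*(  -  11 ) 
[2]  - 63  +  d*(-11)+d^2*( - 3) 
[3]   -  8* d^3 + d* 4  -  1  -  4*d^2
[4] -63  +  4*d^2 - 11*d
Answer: 1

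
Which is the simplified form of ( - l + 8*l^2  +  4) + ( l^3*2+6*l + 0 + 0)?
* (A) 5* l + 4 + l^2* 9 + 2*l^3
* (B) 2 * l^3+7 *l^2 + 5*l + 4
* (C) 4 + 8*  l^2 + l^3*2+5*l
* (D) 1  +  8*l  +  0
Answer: C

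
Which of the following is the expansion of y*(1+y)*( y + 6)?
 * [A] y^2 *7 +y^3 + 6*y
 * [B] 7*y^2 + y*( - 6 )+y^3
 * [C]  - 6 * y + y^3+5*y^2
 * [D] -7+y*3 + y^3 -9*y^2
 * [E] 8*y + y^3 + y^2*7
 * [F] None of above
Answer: A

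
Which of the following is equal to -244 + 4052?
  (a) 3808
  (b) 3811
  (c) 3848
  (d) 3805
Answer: a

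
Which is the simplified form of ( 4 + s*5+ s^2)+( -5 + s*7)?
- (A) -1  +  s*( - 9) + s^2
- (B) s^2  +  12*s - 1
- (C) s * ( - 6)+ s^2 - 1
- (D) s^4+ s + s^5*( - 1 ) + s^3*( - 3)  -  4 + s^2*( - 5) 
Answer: B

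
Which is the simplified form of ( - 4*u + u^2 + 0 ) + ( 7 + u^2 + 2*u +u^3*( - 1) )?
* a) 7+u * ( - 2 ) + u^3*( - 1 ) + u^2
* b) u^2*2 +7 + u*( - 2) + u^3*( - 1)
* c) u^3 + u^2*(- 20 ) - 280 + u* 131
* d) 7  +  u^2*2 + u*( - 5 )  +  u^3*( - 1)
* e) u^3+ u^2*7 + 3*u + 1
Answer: b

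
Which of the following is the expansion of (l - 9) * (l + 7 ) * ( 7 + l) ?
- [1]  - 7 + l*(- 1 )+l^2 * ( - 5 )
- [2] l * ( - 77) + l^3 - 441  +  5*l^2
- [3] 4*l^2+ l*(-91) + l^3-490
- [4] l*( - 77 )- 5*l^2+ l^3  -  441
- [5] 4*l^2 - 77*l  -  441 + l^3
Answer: 2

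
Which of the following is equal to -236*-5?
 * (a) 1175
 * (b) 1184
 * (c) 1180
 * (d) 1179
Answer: c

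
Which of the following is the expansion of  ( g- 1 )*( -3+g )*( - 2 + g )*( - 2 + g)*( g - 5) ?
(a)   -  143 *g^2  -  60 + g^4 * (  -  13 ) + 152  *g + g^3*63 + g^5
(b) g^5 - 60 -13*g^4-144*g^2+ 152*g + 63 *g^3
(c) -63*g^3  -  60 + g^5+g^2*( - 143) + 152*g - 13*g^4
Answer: a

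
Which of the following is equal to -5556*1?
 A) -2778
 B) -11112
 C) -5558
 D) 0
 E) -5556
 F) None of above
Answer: E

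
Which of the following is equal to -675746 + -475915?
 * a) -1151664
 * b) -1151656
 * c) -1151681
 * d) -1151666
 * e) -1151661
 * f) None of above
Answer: e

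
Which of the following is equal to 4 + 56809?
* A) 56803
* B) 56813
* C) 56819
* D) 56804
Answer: B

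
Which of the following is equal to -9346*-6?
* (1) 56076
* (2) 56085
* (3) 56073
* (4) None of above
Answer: 1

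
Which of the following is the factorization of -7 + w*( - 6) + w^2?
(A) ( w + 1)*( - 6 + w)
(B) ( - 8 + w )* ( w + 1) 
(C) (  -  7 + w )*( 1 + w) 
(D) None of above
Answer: C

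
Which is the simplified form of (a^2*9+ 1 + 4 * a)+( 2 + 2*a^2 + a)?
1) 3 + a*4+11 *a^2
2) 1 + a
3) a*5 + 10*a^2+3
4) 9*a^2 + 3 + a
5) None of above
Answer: 5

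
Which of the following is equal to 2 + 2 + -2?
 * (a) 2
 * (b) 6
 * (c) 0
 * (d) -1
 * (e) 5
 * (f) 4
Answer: a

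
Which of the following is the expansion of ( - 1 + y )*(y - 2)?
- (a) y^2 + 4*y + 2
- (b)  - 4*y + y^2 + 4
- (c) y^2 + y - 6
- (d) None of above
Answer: d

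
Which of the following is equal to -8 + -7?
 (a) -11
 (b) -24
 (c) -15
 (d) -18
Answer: c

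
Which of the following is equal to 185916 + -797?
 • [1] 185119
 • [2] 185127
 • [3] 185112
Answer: 1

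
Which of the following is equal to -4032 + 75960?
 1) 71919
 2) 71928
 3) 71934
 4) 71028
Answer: 2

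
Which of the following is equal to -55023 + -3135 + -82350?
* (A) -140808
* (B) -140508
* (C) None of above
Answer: B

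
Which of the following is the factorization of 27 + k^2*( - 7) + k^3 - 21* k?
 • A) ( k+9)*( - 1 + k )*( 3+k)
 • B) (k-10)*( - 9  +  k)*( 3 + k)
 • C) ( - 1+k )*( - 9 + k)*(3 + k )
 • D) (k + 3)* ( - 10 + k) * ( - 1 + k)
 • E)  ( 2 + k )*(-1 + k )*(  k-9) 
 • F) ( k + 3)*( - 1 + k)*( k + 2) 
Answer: C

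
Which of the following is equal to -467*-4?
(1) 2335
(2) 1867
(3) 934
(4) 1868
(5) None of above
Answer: 4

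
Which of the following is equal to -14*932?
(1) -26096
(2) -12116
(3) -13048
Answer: 3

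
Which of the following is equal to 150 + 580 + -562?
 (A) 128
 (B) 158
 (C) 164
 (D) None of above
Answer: D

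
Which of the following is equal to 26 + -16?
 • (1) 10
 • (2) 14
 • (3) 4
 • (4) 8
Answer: 1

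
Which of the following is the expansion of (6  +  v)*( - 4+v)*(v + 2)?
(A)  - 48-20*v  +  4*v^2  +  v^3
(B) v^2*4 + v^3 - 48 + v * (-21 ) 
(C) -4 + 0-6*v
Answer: A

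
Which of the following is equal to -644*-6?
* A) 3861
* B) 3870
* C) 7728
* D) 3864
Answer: D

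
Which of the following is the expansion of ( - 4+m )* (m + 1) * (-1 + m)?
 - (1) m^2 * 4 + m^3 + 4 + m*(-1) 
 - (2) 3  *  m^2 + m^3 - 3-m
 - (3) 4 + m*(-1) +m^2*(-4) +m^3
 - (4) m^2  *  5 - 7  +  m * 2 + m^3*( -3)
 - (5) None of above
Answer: 3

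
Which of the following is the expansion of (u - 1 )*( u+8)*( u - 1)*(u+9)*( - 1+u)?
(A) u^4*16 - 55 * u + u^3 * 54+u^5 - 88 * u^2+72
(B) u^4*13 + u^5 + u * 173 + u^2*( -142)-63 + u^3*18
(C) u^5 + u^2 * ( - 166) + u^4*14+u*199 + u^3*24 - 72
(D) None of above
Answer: C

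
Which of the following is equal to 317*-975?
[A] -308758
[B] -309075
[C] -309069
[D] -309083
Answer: B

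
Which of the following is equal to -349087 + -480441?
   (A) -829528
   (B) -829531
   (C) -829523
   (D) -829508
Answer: A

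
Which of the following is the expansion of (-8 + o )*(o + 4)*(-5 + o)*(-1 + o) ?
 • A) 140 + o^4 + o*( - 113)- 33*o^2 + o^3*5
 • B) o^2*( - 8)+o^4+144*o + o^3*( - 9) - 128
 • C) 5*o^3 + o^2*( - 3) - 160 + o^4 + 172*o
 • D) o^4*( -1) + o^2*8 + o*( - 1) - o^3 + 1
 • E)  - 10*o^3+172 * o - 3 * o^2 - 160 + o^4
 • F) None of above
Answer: E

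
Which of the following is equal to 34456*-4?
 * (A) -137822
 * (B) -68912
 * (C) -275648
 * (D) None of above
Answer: D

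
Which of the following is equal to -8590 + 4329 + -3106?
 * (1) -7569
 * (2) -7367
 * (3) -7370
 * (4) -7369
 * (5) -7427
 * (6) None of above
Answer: 2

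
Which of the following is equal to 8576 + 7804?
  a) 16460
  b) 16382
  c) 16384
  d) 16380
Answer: d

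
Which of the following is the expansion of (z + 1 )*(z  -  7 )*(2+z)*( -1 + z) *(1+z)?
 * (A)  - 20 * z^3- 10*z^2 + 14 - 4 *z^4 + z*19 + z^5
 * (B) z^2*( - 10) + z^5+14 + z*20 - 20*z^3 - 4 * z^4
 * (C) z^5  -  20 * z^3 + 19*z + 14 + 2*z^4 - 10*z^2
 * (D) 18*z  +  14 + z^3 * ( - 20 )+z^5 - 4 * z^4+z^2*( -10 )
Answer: A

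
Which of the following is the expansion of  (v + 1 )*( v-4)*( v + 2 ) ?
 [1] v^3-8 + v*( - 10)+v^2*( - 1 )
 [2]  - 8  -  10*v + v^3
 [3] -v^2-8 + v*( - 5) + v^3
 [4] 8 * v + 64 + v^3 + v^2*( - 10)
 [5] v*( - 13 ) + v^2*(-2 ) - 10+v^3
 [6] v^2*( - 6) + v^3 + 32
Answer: 1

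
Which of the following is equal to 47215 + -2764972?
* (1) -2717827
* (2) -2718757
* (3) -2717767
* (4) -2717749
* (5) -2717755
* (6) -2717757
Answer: 6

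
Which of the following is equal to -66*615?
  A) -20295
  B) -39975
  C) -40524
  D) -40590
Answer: D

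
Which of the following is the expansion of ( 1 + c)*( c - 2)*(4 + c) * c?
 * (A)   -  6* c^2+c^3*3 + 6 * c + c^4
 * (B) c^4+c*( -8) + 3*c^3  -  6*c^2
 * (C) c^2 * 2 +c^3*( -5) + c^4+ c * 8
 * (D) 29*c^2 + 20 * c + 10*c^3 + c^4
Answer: B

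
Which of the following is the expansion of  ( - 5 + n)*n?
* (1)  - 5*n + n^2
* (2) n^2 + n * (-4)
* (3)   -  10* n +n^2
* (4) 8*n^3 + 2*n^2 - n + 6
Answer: 1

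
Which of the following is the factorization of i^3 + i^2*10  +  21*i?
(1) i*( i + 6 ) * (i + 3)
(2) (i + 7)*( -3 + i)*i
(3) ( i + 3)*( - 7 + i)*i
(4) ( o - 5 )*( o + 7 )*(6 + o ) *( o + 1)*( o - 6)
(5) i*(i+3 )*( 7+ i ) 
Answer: 5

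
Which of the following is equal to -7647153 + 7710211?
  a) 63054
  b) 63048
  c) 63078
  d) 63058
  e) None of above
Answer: d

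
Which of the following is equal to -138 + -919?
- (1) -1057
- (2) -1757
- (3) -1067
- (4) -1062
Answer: 1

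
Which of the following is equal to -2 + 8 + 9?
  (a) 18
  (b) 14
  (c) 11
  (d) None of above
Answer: d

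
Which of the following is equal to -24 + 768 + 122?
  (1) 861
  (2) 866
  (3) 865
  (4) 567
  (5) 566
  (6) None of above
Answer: 2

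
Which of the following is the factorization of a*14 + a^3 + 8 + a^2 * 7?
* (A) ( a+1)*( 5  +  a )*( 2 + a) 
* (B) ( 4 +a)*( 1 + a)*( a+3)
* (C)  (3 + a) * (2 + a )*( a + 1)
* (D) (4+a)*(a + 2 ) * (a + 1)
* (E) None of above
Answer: D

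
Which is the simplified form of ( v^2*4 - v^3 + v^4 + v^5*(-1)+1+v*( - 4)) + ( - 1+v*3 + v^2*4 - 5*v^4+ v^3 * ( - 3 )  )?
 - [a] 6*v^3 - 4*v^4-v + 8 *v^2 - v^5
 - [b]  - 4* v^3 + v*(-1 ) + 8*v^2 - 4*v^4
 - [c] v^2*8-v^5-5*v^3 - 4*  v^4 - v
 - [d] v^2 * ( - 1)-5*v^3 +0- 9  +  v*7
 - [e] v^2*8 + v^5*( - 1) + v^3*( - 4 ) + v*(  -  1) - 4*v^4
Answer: e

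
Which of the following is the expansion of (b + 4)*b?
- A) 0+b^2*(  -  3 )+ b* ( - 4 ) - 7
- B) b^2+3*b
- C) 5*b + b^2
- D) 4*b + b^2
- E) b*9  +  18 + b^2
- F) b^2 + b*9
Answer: D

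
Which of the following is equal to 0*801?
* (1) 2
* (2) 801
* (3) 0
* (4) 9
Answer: 3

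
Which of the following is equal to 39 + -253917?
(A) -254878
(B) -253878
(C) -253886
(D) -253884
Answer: B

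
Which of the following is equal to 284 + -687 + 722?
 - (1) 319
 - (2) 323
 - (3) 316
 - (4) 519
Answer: 1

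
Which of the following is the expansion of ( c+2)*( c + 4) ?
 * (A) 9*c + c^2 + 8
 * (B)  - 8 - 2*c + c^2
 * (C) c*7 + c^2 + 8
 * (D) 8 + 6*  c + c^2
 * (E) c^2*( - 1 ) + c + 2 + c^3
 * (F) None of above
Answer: D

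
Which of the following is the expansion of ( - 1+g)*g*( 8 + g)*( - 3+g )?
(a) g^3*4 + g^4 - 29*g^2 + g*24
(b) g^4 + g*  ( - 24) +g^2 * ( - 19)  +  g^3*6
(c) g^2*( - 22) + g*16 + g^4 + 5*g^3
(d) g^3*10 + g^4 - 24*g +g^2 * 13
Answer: a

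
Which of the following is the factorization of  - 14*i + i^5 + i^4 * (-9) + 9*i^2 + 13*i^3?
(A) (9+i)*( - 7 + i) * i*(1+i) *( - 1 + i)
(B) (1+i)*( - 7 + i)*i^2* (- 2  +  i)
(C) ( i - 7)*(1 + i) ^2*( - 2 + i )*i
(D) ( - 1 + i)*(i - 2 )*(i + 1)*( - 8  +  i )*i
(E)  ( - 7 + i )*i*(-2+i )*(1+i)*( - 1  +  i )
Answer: E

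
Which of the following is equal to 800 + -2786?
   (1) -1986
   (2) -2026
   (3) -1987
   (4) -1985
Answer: 1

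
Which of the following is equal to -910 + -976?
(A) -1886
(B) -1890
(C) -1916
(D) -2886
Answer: A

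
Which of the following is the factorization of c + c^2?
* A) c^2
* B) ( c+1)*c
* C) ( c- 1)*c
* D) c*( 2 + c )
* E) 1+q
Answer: B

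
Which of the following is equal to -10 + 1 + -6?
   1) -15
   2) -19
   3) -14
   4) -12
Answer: 1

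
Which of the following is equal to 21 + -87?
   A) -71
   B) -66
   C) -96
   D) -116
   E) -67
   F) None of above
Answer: B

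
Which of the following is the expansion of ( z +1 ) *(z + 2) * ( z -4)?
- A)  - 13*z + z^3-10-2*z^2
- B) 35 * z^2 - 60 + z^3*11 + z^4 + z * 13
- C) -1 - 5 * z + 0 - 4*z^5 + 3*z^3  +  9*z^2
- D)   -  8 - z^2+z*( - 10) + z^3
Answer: D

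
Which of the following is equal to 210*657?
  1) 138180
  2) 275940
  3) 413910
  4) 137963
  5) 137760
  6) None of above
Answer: 6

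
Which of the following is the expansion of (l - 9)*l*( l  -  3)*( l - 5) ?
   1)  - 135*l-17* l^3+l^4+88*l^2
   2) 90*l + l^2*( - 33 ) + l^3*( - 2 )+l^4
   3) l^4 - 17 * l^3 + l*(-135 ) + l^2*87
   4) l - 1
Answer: 3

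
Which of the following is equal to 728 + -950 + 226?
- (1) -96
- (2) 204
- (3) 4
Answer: 3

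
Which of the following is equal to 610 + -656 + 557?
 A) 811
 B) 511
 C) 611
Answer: B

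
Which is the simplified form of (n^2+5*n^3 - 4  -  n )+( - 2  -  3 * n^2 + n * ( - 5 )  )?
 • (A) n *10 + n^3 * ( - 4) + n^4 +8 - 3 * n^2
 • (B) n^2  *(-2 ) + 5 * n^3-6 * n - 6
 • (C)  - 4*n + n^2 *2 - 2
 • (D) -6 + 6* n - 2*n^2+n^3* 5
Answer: B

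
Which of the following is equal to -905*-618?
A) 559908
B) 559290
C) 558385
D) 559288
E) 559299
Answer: B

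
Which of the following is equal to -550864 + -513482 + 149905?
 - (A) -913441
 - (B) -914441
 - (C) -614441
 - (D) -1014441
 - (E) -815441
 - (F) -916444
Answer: B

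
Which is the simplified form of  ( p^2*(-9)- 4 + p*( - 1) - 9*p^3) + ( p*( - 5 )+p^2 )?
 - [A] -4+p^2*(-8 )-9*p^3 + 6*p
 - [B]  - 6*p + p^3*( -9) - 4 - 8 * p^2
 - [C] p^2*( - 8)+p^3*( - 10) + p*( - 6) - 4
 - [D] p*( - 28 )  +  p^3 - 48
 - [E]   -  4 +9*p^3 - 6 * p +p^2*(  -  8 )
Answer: B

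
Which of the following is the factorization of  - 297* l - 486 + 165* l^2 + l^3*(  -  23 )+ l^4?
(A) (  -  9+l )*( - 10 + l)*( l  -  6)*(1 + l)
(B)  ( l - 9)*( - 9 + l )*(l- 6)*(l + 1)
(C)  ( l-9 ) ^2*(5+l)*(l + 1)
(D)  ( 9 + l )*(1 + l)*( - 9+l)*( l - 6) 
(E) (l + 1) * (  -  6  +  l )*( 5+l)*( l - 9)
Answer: B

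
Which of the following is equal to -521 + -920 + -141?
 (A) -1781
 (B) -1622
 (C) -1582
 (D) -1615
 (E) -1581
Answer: C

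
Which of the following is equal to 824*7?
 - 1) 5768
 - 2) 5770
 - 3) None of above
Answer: 1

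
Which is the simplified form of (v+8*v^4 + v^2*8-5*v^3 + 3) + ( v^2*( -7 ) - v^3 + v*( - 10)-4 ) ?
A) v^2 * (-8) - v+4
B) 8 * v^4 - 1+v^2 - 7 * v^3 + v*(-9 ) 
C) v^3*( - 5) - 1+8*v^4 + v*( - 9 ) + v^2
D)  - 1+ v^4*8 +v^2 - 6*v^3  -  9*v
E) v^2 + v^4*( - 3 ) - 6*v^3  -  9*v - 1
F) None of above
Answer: D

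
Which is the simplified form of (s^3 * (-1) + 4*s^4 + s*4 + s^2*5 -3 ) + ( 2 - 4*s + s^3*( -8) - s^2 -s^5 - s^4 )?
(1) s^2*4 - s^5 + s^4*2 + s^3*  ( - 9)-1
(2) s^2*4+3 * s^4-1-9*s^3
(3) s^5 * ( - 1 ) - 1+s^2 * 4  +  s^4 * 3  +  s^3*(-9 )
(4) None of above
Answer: 3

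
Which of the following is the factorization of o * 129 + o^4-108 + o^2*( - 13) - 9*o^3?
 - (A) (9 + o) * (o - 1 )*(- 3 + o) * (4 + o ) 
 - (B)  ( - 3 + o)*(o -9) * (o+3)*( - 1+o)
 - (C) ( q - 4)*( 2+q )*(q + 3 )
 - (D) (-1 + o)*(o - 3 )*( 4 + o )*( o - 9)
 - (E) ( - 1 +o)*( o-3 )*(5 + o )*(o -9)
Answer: D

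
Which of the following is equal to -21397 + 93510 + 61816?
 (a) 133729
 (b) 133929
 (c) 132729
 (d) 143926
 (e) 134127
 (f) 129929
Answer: b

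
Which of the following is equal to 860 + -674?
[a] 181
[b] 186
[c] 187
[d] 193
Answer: b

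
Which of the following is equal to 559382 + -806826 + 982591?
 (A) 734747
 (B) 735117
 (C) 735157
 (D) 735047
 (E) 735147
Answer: E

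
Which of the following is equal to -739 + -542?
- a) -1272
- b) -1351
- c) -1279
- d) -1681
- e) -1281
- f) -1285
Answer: e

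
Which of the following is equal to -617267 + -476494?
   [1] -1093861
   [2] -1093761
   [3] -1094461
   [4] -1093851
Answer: 2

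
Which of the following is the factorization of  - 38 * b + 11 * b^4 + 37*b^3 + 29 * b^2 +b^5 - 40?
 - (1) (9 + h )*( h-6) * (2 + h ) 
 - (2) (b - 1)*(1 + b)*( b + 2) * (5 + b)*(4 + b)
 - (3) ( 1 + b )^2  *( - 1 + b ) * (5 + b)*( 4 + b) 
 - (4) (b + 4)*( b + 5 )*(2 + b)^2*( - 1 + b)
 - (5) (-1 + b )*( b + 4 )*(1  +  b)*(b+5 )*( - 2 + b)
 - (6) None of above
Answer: 2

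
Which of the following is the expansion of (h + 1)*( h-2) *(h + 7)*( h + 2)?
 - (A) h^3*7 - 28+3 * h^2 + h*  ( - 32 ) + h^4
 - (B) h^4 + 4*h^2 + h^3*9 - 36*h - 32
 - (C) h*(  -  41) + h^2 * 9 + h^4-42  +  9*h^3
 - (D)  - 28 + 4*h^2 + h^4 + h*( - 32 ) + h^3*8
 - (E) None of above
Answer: E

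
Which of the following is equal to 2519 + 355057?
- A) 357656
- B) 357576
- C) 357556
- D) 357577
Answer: B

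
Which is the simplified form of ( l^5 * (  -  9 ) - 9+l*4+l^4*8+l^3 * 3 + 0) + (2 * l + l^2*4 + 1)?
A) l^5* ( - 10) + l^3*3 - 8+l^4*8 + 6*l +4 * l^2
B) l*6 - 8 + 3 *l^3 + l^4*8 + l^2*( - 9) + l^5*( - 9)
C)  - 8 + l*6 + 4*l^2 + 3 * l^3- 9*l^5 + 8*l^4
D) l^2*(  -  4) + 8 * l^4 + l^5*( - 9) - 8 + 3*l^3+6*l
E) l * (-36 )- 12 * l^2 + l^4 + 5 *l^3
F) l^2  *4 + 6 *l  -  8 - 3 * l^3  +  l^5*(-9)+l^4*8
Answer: C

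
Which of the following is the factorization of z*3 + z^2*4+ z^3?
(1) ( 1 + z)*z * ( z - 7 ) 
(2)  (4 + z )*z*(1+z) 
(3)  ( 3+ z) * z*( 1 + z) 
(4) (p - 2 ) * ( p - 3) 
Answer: 3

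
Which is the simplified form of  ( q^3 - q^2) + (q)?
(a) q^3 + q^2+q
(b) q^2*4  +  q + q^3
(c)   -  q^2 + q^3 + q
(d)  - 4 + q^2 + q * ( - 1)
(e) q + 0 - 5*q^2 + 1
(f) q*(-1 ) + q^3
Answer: c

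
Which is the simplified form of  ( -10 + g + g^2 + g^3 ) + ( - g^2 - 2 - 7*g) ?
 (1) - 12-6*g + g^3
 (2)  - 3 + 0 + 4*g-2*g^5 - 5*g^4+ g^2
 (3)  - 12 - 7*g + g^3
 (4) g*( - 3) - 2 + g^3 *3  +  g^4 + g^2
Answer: 1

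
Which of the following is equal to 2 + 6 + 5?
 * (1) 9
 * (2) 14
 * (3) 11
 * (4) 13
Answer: 4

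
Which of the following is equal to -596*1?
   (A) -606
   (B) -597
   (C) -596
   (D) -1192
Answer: C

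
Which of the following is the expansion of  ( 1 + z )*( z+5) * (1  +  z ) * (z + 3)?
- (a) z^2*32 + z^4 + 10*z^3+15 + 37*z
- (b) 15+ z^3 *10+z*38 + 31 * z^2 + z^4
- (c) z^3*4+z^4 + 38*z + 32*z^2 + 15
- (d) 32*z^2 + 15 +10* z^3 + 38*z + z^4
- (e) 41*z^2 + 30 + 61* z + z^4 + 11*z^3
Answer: d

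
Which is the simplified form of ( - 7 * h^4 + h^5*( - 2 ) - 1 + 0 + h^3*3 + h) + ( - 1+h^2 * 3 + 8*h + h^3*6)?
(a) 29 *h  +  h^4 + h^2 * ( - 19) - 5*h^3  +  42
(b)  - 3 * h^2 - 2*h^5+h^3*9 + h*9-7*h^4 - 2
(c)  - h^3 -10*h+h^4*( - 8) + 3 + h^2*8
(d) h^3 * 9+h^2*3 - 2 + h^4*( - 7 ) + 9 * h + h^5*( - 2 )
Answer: d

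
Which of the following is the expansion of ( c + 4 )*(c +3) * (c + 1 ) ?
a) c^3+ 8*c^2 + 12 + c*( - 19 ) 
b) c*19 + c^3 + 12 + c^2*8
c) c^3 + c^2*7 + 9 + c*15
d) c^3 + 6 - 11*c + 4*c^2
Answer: b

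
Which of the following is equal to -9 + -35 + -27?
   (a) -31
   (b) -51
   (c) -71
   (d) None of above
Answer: c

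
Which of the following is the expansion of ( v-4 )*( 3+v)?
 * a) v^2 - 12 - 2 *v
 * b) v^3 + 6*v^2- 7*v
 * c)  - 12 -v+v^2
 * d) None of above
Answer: c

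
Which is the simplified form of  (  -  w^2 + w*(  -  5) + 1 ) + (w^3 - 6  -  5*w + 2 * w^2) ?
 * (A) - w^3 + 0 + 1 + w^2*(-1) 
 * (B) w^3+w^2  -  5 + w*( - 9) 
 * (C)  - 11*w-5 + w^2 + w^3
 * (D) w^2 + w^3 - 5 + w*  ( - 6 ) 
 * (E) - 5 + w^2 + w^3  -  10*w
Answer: E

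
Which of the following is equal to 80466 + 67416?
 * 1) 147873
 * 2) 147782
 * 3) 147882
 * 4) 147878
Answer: 3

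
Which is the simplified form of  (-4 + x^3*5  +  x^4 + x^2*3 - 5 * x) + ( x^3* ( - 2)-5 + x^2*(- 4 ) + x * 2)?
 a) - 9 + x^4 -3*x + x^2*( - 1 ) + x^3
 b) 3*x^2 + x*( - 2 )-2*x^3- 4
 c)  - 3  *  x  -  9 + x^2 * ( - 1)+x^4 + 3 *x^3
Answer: c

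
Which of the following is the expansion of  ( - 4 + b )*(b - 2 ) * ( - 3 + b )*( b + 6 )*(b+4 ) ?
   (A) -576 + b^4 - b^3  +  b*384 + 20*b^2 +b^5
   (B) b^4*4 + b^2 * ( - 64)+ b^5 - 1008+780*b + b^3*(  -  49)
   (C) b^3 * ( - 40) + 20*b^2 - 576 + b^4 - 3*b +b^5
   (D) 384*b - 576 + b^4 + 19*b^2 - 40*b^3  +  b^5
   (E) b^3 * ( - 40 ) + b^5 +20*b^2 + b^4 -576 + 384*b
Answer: E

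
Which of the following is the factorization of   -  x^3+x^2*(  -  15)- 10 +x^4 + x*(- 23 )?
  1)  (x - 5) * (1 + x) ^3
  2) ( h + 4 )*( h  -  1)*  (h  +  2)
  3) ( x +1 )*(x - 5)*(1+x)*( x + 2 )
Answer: 3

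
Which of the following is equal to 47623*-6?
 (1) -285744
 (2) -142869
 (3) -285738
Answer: 3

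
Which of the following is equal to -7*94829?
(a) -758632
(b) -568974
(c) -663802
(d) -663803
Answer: d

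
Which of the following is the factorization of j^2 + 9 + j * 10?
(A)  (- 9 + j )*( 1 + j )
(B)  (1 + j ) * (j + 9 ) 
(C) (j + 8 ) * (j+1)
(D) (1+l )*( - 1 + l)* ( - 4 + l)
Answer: B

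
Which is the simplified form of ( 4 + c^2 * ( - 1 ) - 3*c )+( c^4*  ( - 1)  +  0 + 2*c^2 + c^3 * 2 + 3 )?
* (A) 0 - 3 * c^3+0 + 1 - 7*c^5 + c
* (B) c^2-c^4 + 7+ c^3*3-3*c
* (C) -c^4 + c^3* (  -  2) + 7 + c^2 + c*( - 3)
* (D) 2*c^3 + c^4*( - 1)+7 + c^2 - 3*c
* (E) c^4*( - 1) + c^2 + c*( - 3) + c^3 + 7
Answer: D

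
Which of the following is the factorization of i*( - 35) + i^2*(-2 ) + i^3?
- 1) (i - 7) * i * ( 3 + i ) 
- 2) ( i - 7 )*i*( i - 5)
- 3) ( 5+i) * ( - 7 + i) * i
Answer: 3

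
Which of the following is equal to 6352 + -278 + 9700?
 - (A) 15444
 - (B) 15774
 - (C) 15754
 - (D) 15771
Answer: B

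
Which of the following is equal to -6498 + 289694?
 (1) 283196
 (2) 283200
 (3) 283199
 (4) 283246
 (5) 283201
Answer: 1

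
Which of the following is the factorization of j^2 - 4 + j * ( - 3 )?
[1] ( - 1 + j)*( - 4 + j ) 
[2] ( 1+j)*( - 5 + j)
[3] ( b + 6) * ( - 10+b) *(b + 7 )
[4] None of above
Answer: 4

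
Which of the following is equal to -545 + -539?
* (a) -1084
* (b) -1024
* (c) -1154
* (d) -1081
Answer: a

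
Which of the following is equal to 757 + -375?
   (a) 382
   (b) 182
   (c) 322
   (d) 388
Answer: a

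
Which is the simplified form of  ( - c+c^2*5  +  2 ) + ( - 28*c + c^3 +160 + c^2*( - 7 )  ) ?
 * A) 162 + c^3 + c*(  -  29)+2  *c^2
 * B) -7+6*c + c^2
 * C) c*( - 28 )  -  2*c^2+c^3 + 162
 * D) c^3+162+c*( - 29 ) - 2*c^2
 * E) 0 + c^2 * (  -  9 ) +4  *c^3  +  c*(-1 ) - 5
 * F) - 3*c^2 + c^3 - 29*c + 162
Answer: D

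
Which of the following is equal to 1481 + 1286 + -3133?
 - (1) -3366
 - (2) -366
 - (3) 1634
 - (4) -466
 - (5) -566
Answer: 2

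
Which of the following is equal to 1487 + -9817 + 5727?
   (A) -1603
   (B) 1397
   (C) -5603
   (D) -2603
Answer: D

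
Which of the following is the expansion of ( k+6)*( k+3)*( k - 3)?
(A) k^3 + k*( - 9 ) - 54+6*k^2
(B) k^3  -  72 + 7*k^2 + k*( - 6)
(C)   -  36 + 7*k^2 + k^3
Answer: A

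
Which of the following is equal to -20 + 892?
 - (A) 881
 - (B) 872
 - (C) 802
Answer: B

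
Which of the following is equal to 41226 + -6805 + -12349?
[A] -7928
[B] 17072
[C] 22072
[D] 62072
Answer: C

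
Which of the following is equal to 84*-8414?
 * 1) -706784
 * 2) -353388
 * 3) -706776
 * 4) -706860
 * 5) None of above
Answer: 3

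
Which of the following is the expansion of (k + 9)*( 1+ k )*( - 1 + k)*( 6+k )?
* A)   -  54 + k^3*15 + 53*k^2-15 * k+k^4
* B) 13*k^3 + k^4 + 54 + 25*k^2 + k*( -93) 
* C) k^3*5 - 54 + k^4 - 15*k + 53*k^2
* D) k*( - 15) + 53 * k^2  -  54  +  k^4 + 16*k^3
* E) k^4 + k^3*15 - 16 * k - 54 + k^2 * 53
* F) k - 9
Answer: A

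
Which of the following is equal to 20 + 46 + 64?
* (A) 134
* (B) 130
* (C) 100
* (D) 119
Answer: B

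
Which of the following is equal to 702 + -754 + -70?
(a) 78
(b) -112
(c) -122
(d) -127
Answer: c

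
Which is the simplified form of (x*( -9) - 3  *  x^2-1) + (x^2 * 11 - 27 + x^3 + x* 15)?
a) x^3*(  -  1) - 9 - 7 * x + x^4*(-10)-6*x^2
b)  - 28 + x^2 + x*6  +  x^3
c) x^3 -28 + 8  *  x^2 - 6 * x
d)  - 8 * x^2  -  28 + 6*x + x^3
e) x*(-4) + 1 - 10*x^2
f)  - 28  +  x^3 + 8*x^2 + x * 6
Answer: f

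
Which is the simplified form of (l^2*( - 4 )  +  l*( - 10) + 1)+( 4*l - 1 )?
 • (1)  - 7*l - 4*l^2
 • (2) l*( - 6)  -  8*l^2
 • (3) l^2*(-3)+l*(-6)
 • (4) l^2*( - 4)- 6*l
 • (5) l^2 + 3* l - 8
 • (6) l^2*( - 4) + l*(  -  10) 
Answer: 4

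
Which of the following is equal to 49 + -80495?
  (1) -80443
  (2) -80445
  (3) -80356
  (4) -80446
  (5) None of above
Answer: 4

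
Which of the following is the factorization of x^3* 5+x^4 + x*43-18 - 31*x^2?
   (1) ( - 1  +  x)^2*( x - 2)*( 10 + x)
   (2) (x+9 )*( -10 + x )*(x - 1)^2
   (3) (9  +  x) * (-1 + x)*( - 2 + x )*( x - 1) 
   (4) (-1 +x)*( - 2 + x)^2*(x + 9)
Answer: 3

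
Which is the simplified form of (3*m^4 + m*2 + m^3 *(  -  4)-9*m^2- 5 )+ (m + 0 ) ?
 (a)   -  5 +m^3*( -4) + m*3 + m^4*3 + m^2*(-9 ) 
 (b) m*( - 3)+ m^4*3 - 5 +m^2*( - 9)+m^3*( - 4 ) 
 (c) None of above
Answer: a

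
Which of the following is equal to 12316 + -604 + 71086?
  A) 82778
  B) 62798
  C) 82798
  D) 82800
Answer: C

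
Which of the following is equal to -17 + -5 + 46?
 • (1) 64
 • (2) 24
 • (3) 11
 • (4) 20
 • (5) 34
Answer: 2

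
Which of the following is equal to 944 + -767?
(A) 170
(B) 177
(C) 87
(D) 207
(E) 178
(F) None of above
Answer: B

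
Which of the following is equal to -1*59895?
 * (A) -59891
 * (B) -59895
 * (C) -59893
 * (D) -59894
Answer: B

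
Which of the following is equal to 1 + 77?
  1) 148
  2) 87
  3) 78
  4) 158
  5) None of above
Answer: 3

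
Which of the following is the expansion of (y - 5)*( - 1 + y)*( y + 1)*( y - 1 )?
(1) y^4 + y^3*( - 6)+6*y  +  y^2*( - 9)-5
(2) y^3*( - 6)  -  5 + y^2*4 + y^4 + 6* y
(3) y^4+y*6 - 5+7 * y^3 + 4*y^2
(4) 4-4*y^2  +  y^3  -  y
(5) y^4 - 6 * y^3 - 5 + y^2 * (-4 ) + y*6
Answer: 2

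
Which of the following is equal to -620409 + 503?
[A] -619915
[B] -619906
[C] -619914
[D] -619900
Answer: B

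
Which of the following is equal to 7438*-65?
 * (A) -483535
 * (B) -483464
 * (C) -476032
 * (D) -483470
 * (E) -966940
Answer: D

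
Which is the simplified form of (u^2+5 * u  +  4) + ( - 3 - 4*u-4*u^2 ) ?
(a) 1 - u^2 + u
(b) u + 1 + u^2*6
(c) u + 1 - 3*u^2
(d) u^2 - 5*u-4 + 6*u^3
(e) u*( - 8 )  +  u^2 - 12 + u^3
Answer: c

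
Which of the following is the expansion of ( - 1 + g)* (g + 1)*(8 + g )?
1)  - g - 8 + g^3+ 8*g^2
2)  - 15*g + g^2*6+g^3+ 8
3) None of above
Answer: 1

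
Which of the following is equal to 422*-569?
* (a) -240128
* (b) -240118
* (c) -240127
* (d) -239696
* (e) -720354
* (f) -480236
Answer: b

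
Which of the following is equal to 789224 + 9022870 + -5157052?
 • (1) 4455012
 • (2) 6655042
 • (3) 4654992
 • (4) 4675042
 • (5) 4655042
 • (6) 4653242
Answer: 5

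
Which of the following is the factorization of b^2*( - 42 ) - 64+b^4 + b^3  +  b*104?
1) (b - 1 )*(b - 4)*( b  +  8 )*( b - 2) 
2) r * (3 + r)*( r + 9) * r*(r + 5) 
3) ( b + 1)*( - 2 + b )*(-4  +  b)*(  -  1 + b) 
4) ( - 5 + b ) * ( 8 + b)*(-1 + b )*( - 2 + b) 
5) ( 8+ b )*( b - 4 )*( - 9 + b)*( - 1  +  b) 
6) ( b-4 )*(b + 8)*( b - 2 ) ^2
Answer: 1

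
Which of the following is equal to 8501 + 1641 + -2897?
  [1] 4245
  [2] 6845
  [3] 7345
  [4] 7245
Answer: 4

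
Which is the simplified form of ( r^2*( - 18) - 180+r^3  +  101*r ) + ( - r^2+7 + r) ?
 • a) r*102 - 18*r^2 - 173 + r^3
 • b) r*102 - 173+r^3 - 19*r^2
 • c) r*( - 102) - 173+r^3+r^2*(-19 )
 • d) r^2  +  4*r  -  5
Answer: b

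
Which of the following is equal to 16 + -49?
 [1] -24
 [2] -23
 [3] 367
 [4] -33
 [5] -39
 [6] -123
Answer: 4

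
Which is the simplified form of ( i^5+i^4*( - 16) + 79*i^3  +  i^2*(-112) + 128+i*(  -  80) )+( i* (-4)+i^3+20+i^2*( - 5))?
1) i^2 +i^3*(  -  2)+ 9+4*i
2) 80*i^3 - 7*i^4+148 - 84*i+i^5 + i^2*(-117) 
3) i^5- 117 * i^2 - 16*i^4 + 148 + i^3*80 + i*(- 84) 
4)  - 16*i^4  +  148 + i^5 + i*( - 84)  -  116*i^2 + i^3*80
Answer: 3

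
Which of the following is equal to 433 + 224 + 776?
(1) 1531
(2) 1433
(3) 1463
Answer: 2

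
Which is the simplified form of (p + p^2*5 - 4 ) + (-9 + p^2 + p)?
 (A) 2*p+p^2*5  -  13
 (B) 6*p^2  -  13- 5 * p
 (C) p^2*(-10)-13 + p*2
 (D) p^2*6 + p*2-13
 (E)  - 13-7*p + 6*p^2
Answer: D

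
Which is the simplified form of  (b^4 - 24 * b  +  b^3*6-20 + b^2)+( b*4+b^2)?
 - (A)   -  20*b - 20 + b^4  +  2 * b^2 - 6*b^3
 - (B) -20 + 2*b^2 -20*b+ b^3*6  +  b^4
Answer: B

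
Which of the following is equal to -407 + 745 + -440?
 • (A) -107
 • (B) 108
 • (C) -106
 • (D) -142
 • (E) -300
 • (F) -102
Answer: F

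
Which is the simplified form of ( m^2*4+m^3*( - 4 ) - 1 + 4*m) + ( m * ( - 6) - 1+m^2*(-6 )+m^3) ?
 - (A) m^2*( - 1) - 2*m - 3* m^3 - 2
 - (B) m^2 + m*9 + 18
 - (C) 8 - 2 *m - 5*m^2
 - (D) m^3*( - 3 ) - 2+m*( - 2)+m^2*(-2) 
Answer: D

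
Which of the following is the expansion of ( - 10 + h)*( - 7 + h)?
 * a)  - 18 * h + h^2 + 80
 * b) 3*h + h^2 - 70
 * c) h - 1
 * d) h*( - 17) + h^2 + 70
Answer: d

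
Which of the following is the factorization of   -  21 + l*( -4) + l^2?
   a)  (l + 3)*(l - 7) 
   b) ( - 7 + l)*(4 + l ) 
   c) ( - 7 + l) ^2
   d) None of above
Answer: a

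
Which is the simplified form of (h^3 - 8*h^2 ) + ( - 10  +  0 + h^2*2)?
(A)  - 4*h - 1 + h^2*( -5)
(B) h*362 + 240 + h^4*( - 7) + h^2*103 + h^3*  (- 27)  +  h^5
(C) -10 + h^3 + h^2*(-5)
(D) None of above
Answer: D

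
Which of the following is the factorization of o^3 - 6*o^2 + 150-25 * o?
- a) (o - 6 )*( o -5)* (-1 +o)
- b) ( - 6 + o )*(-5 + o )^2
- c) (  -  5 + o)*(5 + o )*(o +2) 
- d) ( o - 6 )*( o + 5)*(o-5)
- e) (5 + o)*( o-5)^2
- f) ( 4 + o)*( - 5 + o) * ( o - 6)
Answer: d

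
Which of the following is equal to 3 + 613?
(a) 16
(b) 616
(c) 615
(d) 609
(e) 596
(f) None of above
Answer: b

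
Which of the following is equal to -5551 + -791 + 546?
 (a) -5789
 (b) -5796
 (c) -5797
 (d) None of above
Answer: b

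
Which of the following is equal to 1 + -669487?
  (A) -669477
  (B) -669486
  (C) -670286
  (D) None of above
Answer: B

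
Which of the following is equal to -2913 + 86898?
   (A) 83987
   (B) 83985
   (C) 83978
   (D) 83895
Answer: B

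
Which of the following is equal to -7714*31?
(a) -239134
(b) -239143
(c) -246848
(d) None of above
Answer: a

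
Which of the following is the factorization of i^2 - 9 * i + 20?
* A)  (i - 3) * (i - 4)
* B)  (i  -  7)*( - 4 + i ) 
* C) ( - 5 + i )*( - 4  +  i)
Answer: C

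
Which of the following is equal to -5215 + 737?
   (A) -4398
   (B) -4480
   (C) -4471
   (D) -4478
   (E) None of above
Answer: D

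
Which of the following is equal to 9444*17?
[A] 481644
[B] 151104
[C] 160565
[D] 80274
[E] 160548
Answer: E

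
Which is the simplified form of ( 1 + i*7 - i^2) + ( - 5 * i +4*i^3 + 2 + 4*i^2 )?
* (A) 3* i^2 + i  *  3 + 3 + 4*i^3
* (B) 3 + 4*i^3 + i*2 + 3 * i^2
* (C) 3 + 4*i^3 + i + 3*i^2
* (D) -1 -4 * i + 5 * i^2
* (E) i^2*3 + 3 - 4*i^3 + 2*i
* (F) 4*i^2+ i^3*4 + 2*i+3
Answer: B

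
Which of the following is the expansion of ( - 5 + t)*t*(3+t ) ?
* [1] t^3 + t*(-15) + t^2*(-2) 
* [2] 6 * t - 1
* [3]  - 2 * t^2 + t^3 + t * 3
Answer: 1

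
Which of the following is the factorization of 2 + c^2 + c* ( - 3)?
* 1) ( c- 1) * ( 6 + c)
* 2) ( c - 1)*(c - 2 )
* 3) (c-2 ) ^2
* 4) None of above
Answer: 2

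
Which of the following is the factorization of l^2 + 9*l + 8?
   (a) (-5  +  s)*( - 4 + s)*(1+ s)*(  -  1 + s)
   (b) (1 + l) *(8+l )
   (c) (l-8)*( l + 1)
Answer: b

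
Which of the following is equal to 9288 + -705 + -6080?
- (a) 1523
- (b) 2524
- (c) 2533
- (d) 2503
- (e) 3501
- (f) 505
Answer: d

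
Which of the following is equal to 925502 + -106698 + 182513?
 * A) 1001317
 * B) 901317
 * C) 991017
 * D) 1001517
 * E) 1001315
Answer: A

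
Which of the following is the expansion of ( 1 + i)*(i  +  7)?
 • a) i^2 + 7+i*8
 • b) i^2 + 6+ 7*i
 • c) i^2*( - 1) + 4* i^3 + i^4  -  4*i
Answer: a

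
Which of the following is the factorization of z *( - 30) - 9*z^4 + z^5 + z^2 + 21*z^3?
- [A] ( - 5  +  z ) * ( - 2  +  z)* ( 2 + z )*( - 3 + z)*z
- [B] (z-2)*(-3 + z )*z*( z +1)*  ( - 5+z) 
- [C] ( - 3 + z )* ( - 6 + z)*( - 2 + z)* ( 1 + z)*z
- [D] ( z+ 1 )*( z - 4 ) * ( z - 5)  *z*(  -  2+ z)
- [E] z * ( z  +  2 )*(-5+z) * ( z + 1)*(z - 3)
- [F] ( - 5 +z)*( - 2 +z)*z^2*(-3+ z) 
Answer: B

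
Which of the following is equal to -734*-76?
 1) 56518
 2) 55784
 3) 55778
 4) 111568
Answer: 2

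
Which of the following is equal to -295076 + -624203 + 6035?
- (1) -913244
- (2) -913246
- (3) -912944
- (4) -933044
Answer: 1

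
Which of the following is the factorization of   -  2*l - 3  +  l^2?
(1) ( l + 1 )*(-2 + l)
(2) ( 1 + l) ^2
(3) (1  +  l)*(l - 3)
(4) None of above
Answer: 3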